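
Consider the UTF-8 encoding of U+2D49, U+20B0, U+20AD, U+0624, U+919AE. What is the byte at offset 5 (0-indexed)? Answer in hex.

0xB0

U+2D49 → 3-byte form E2 B5 89 at offsets 0–2.
U+20B0 → 3-byte form E2 82 B0 at offsets 3–5.
Offset 5 falls in char 2's range; it's byte 3 of E2 82 B0 = 0xB0.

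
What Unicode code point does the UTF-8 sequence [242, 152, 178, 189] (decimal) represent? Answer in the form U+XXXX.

U+98CBD

Leading byte 0xF2 = 11110010 matches 11110xxx → 4-byte sequence.
Byte 1: 0xF2 = 11110010, payload 010 (3 bits).
Byte 2: 0x98 = 10011000 (10xxxxxx ✓), payload 011000.
Byte 3: 0xB2 = 10110010 (10xxxxxx ✓), payload 110010.
Byte 4: 0xBD = 10111101 (10xxxxxx ✓), payload 111101.
Concatenate: 010011000110010111101 = 0x98CBD (21 bits → U+98CBD).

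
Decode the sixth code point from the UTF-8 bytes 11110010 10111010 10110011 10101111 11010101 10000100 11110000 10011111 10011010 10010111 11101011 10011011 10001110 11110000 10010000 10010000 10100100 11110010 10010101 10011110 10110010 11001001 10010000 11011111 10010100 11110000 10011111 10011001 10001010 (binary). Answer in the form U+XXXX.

U+957B2

Offset 0: leading byte 0xF2 = 11110010 → 4-byte char #1 = F2 BA B3 AF.
Offset 4: leading byte 0xD5 = 11010101 → 2-byte char #2 = D5 84.
Offset 6: leading byte 0xF0 = 11110000 → 4-byte char #3 = F0 9F 9A 97.
Offset 10: leading byte 0xEB = 11101011 → 3-byte char #4 = EB 9B 8E.
Offset 13: leading byte 0xF0 = 11110000 → 4-byte char #5 = F0 90 90 A4.
Offset 17: leading byte 0xF2 = 11110010 → 4-byte char #6 = F2 95 9E B2.
Leading byte 0xF2 = 11110010 matches 11110xxx → 4-byte sequence.
Byte 1: 0xF2 = 11110010, payload 010 (3 bits).
Byte 2: 0x95 = 10010101 (10xxxxxx ✓), payload 010101.
Byte 3: 0x9E = 10011110 (10xxxxxx ✓), payload 011110.
Byte 4: 0xB2 = 10110010 (10xxxxxx ✓), payload 110010.
Concatenate: 010010101011110110010 = 0x957B2 (21 bits → U+957B2).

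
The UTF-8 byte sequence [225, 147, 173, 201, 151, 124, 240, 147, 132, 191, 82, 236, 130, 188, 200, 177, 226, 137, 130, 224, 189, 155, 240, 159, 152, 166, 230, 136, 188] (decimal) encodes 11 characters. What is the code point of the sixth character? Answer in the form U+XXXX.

U+C0BC

Offset 0: leading byte 0xE1 = 11100001 → 3-byte char #1 = E1 93 AD.
Offset 3: leading byte 0xC9 = 11001001 → 2-byte char #2 = C9 97.
Offset 5: leading byte 0x7C = 01111100 → 1-byte char #3 = 7C.
Offset 6: leading byte 0xF0 = 11110000 → 4-byte char #4 = F0 93 84 BF.
Offset 10: leading byte 0x52 = 01010010 → 1-byte char #5 = 52.
Offset 11: leading byte 0xEC = 11101100 → 3-byte char #6 = EC 82 BC.
Leading byte 0xEC = 11101100 matches 1110xxxx → 3-byte sequence.
Byte 1: 0xEC = 11101100, payload 1100 (4 bits).
Byte 2: 0x82 = 10000010 (10xxxxxx ✓), payload 000010.
Byte 3: 0xBC = 10111100 (10xxxxxx ✓), payload 111100.
Concatenate: 1100000010111100 = 0xC0BC (16 bits → U+C0BC).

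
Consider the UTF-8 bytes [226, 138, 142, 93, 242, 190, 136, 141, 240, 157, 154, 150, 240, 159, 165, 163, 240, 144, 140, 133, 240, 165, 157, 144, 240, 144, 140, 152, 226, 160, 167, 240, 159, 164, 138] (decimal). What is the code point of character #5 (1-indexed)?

U+1F963

Offset 0: leading byte 0xE2 = 11100010 → 3-byte char #1 = E2 8A 8E.
Offset 3: leading byte 0x5D = 01011101 → 1-byte char #2 = 5D.
Offset 4: leading byte 0xF2 = 11110010 → 4-byte char #3 = F2 BE 88 8D.
Offset 8: leading byte 0xF0 = 11110000 → 4-byte char #4 = F0 9D 9A 96.
Offset 12: leading byte 0xF0 = 11110000 → 4-byte char #5 = F0 9F A5 A3.
Leading byte 0xF0 = 11110000 matches 11110xxx → 4-byte sequence.
Byte 1: 0xF0 = 11110000, payload 000 (3 bits).
Byte 2: 0x9F = 10011111 (10xxxxxx ✓), payload 011111.
Byte 3: 0xA5 = 10100101 (10xxxxxx ✓), payload 100101.
Byte 4: 0xA3 = 10100011 (10xxxxxx ✓), payload 100011.
Concatenate: 000011111100101100011 = 0x1F963 (21 bits → U+1F963).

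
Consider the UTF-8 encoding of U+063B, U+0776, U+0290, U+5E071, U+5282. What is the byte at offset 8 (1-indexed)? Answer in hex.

1-indexed offset 8 is 0-indexed offset 7.
U+063B → 2-byte form D8 BB at offsets 0–1.
U+0776 → 2-byte form DD B6 at offsets 2–3.
U+0290 → 2-byte form CA 90 at offsets 4–5.
U+5E071 → 4-byte form F1 9E 81 B1 at offsets 6–9.
Offset 7 falls in char 4's range; it's byte 2 of F1 9E 81 B1 = 0x9E.

0x9E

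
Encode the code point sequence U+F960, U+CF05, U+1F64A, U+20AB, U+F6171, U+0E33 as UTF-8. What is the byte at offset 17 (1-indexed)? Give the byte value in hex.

0xB1

1-indexed offset 17 is 0-indexed offset 16.
U+F960 → 3-byte form EF A5 A0 at offsets 0–2.
U+CF05 → 3-byte form EC BC 85 at offsets 3–5.
U+1F64A → 4-byte form F0 9F 99 8A at offsets 6–9.
U+20AB → 3-byte form E2 82 AB at offsets 10–12.
U+F6171 → 4-byte form F3 B6 85 B1 at offsets 13–16.
Offset 16 falls in char 5's range; it's byte 4 of F3 B6 85 B1 = 0xB1.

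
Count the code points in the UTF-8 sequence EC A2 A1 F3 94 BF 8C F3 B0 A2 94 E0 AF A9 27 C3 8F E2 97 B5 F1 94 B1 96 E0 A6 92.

9

Byte at offset 0: 0xEC = 11101100 → 3-byte char (#1). Advance 3.
Byte at offset 3: 0xF3 = 11110011 → 4-byte char (#2). Advance 4.
Byte at offset 7: 0xF3 = 11110011 → 4-byte char (#3). Advance 4.
Byte at offset 11: 0xE0 = 11100000 → 3-byte char (#4). Advance 3.
Byte at offset 14: 0x27 = 00100111 → 1-byte char (#5). Advance 1.
Byte at offset 15: 0xC3 = 11000011 → 2-byte char (#6). Advance 2.
Byte at offset 17: 0xE2 = 11100010 → 3-byte char (#7). Advance 3.
Byte at offset 20: 0xF1 = 11110001 → 4-byte char (#8). Advance 4.
Byte at offset 24: 0xE0 = 11100000 → 3-byte char (#9). Advance 3.
Reached end at offset 27 after 9 code points.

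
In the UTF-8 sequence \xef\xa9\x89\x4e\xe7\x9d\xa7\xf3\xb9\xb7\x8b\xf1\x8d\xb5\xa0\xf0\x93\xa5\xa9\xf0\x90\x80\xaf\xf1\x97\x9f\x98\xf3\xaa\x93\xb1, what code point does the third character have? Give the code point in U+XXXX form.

Offset 0: leading byte 0xEF = 11101111 → 3-byte char #1 = EF A9 89.
Offset 3: leading byte 0x4E = 01001110 → 1-byte char #2 = 4E.
Offset 4: leading byte 0xE7 = 11100111 → 3-byte char #3 = E7 9D A7.
Leading byte 0xE7 = 11100111 matches 1110xxxx → 3-byte sequence.
Byte 1: 0xE7 = 11100111, payload 0111 (4 bits).
Byte 2: 0x9D = 10011101 (10xxxxxx ✓), payload 011101.
Byte 3: 0xA7 = 10100111 (10xxxxxx ✓), payload 100111.
Concatenate: 0111011101100111 = 0x7767 (16 bits → U+7767).

U+7767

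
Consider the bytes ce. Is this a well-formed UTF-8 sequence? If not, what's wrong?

invalid (sequence truncated)

Leading byte 0xCE = 11001110 → 2-byte form, but only 1 byte is present.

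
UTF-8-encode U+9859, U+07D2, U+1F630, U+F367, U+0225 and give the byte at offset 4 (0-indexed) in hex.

U+9859 → 3-byte form E9 A1 99 at offsets 0–2.
U+07D2 → 2-byte form DF 92 at offsets 3–4.
Offset 4 falls in char 2's range; it's byte 2 of DF 92 = 0x92.

0x92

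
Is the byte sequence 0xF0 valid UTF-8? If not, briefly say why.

Leading byte 0xF0 = 11110000 → 4-byte form, but only 1 byte is present.

invalid (sequence truncated)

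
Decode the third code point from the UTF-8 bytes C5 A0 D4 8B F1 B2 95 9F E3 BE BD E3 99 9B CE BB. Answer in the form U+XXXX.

Offset 0: leading byte 0xC5 = 11000101 → 2-byte char #1 = C5 A0.
Offset 2: leading byte 0xD4 = 11010100 → 2-byte char #2 = D4 8B.
Offset 4: leading byte 0xF1 = 11110001 → 4-byte char #3 = F1 B2 95 9F.
Leading byte 0xF1 = 11110001 matches 11110xxx → 4-byte sequence.
Byte 1: 0xF1 = 11110001, payload 001 (3 bits).
Byte 2: 0xB2 = 10110010 (10xxxxxx ✓), payload 110010.
Byte 3: 0x95 = 10010101 (10xxxxxx ✓), payload 010101.
Byte 4: 0x9F = 10011111 (10xxxxxx ✓), payload 011111.
Concatenate: 001110010010101011111 = 0x7255F (21 bits → U+7255F).

U+7255F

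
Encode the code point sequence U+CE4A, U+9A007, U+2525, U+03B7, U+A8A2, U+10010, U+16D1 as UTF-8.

EC B9 8A F2 9A 80 87 E2 94 A5 CE B7 EA A2 A2 F0 90 80 90 E1 9B 91

U+CE4A: 3-byte form → EC B9 8A.
U+9A007: 4-byte form → F2 9A 80 87.
U+2525: 3-byte form → E2 94 A5.
U+03B7: 2-byte form → CE B7.
U+A8A2: 3-byte form → EA A2 A2.
U+10010: 4-byte form → F0 90 80 90.
U+16D1: 3-byte form → E1 9B 91.
Concatenated (22 bytes): EC B9 8A F2 9A 80 87 E2 94 A5 CE B7 EA A2 A2 F0 90 80 90 E1 9B 91.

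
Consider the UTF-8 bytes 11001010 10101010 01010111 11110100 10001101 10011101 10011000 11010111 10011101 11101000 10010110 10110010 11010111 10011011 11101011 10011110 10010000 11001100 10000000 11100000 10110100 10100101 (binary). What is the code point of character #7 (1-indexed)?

U+B790

Offset 0: leading byte 0xCA = 11001010 → 2-byte char #1 = CA AA.
Offset 2: leading byte 0x57 = 01010111 → 1-byte char #2 = 57.
Offset 3: leading byte 0xF4 = 11110100 → 4-byte char #3 = F4 8D 9D 98.
Offset 7: leading byte 0xD7 = 11010111 → 2-byte char #4 = D7 9D.
Offset 9: leading byte 0xE8 = 11101000 → 3-byte char #5 = E8 96 B2.
Offset 12: leading byte 0xD7 = 11010111 → 2-byte char #6 = D7 9B.
Offset 14: leading byte 0xEB = 11101011 → 3-byte char #7 = EB 9E 90.
Leading byte 0xEB = 11101011 matches 1110xxxx → 3-byte sequence.
Byte 1: 0xEB = 11101011, payload 1011 (4 bits).
Byte 2: 0x9E = 10011110 (10xxxxxx ✓), payload 011110.
Byte 3: 0x90 = 10010000 (10xxxxxx ✓), payload 010000.
Concatenate: 1011011110010000 = 0xB790 (16 bits → U+B790).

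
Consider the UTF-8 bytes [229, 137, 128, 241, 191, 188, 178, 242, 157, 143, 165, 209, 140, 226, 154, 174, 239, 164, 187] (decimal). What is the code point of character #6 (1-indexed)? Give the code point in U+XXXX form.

U+F93B

Offset 0: leading byte 0xE5 = 11100101 → 3-byte char #1 = E5 89 80.
Offset 3: leading byte 0xF1 = 11110001 → 4-byte char #2 = F1 BF BC B2.
Offset 7: leading byte 0xF2 = 11110010 → 4-byte char #3 = F2 9D 8F A5.
Offset 11: leading byte 0xD1 = 11010001 → 2-byte char #4 = D1 8C.
Offset 13: leading byte 0xE2 = 11100010 → 3-byte char #5 = E2 9A AE.
Offset 16: leading byte 0xEF = 11101111 → 3-byte char #6 = EF A4 BB.
Leading byte 0xEF = 11101111 matches 1110xxxx → 3-byte sequence.
Byte 1: 0xEF = 11101111, payload 1111 (4 bits).
Byte 2: 0xA4 = 10100100 (10xxxxxx ✓), payload 100100.
Byte 3: 0xBB = 10111011 (10xxxxxx ✓), payload 111011.
Concatenate: 1111100100111011 = 0xF93B (16 bits → U+F93B).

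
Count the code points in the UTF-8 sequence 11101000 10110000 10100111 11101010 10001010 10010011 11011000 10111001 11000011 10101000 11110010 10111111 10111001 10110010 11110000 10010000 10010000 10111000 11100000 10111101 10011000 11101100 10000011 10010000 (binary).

8

Byte at offset 0: 0xE8 = 11101000 → 3-byte char (#1). Advance 3.
Byte at offset 3: 0xEA = 11101010 → 3-byte char (#2). Advance 3.
Byte at offset 6: 0xD8 = 11011000 → 2-byte char (#3). Advance 2.
Byte at offset 8: 0xC3 = 11000011 → 2-byte char (#4). Advance 2.
Byte at offset 10: 0xF2 = 11110010 → 4-byte char (#5). Advance 4.
Byte at offset 14: 0xF0 = 11110000 → 4-byte char (#6). Advance 4.
Byte at offset 18: 0xE0 = 11100000 → 3-byte char (#7). Advance 3.
Byte at offset 21: 0xEC = 11101100 → 3-byte char (#8). Advance 3.
Reached end at offset 24 after 8 code points.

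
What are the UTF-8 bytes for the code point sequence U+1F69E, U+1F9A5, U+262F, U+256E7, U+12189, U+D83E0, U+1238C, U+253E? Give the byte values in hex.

U+1F69E: 4-byte form → F0 9F 9A 9E.
U+1F9A5: 4-byte form → F0 9F A6 A5.
U+262F: 3-byte form → E2 98 AF.
U+256E7: 4-byte form → F0 A5 9B A7.
U+12189: 4-byte form → F0 92 86 89.
U+D83E0: 4-byte form → F3 98 8F A0.
U+1238C: 4-byte form → F0 92 8E 8C.
U+253E: 3-byte form → E2 94 BE.
Concatenated (30 bytes): F0 9F 9A 9E F0 9F A6 A5 E2 98 AF F0 A5 9B A7 F0 92 86 89 F3 98 8F A0 F0 92 8E 8C E2 94 BE.

F0 9F 9A 9E F0 9F A6 A5 E2 98 AF F0 A5 9B A7 F0 92 86 89 F3 98 8F A0 F0 92 8E 8C E2 94 BE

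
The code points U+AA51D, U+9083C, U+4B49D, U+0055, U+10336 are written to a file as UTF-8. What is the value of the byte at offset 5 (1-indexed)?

0xF2

1-indexed offset 5 is 0-indexed offset 4.
U+AA51D → 4-byte form F2 AA 94 9D at offsets 0–3.
U+9083C → 4-byte form F2 90 A0 BC at offsets 4–7.
Offset 4 falls in char 2's range; it's byte 1 of F2 90 A0 BC = 0xF2.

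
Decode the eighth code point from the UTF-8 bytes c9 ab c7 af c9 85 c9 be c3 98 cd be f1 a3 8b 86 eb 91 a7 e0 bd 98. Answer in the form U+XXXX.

Offset 0: leading byte 0xC9 = 11001001 → 2-byte char #1 = C9 AB.
Offset 2: leading byte 0xC7 = 11000111 → 2-byte char #2 = C7 AF.
Offset 4: leading byte 0xC9 = 11001001 → 2-byte char #3 = C9 85.
Offset 6: leading byte 0xC9 = 11001001 → 2-byte char #4 = C9 BE.
Offset 8: leading byte 0xC3 = 11000011 → 2-byte char #5 = C3 98.
Offset 10: leading byte 0xCD = 11001101 → 2-byte char #6 = CD BE.
Offset 12: leading byte 0xF1 = 11110001 → 4-byte char #7 = F1 A3 8B 86.
Offset 16: leading byte 0xEB = 11101011 → 3-byte char #8 = EB 91 A7.
Leading byte 0xEB = 11101011 matches 1110xxxx → 3-byte sequence.
Byte 1: 0xEB = 11101011, payload 1011 (4 bits).
Byte 2: 0x91 = 10010001 (10xxxxxx ✓), payload 010001.
Byte 3: 0xA7 = 10100111 (10xxxxxx ✓), payload 100111.
Concatenate: 1011010001100111 = 0xB467 (16 bits → U+B467).

U+B467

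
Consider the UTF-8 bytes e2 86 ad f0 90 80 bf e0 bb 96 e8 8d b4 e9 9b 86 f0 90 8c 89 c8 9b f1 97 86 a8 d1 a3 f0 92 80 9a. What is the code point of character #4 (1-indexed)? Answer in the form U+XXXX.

U+8374

Offset 0: leading byte 0xE2 = 11100010 → 3-byte char #1 = E2 86 AD.
Offset 3: leading byte 0xF0 = 11110000 → 4-byte char #2 = F0 90 80 BF.
Offset 7: leading byte 0xE0 = 11100000 → 3-byte char #3 = E0 BB 96.
Offset 10: leading byte 0xE8 = 11101000 → 3-byte char #4 = E8 8D B4.
Leading byte 0xE8 = 11101000 matches 1110xxxx → 3-byte sequence.
Byte 1: 0xE8 = 11101000, payload 1000 (4 bits).
Byte 2: 0x8D = 10001101 (10xxxxxx ✓), payload 001101.
Byte 3: 0xB4 = 10110100 (10xxxxxx ✓), payload 110100.
Concatenate: 1000001101110100 = 0x8374 (16 bits → U+8374).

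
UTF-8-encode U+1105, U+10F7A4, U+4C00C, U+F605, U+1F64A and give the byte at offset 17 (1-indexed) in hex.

0x99

1-indexed offset 17 is 0-indexed offset 16.
U+1105 → 3-byte form E1 84 85 at offsets 0–2.
U+10F7A4 → 4-byte form F4 8F 9E A4 at offsets 3–6.
U+4C00C → 4-byte form F1 8C 80 8C at offsets 7–10.
U+F605 → 3-byte form EF 98 85 at offsets 11–13.
U+1F64A → 4-byte form F0 9F 99 8A at offsets 14–17.
Offset 16 falls in char 5's range; it's byte 3 of F0 9F 99 8A = 0x99.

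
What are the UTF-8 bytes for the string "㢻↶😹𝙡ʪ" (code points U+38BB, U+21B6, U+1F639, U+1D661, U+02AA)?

U+38BB: 3-byte form → E3 A2 BB.
U+21B6: 3-byte form → E2 86 B6.
U+1F639: 4-byte form → F0 9F 98 B9.
U+1D661: 4-byte form → F0 9D 99 A1.
U+02AA: 2-byte form → CA AA.
Concatenated (16 bytes): E3 A2 BB E2 86 B6 F0 9F 98 B9 F0 9D 99 A1 CA AA.

E3 A2 BB E2 86 B6 F0 9F 98 B9 F0 9D 99 A1 CA AA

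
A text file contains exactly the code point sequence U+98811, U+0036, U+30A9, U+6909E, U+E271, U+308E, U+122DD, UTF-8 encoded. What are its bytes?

F2 98 A0 91 36 E3 82 A9 F1 A9 82 9E EE 89 B1 E3 82 8E F0 92 8B 9D

U+98811: 4-byte form → F2 98 A0 91.
U+0036: 1-byte form → 36.
U+30A9: 3-byte form → E3 82 A9.
U+6909E: 4-byte form → F1 A9 82 9E.
U+E271: 3-byte form → EE 89 B1.
U+308E: 3-byte form → E3 82 8E.
U+122DD: 4-byte form → F0 92 8B 9D.
Concatenated (22 bytes): F2 98 A0 91 36 E3 82 A9 F1 A9 82 9E EE 89 B1 E3 82 8E F0 92 8B 9D.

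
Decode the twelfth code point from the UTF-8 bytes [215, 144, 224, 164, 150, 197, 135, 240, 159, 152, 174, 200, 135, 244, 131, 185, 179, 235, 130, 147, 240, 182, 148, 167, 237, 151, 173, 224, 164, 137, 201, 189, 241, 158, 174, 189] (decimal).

U+5EBBD

Offset 0: leading byte 0xD7 = 11010111 → 2-byte char #1 = D7 90.
Offset 2: leading byte 0xE0 = 11100000 → 3-byte char #2 = E0 A4 96.
Offset 5: leading byte 0xC5 = 11000101 → 2-byte char #3 = C5 87.
Offset 7: leading byte 0xF0 = 11110000 → 4-byte char #4 = F0 9F 98 AE.
Offset 11: leading byte 0xC8 = 11001000 → 2-byte char #5 = C8 87.
Offset 13: leading byte 0xF4 = 11110100 → 4-byte char #6 = F4 83 B9 B3.
Offset 17: leading byte 0xEB = 11101011 → 3-byte char #7 = EB 82 93.
Offset 20: leading byte 0xF0 = 11110000 → 4-byte char #8 = F0 B6 94 A7.
Offset 24: leading byte 0xED = 11101101 → 3-byte char #9 = ED 97 AD.
Offset 27: leading byte 0xE0 = 11100000 → 3-byte char #10 = E0 A4 89.
Offset 30: leading byte 0xC9 = 11001001 → 2-byte char #11 = C9 BD.
Offset 32: leading byte 0xF1 = 11110001 → 4-byte char #12 = F1 9E AE BD.
Leading byte 0xF1 = 11110001 matches 11110xxx → 4-byte sequence.
Byte 1: 0xF1 = 11110001, payload 001 (3 bits).
Byte 2: 0x9E = 10011110 (10xxxxxx ✓), payload 011110.
Byte 3: 0xAE = 10101110 (10xxxxxx ✓), payload 101110.
Byte 4: 0xBD = 10111101 (10xxxxxx ✓), payload 111101.
Concatenate: 001011110101110111101 = 0x5EBBD (21 bits → U+5EBBD).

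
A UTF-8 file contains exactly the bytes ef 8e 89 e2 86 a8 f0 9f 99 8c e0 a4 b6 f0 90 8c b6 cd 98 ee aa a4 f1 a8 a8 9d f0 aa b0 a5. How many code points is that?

Byte at offset 0: 0xEF = 11101111 → 3-byte char (#1). Advance 3.
Byte at offset 3: 0xE2 = 11100010 → 3-byte char (#2). Advance 3.
Byte at offset 6: 0xF0 = 11110000 → 4-byte char (#3). Advance 4.
Byte at offset 10: 0xE0 = 11100000 → 3-byte char (#4). Advance 3.
Byte at offset 13: 0xF0 = 11110000 → 4-byte char (#5). Advance 4.
Byte at offset 17: 0xCD = 11001101 → 2-byte char (#6). Advance 2.
Byte at offset 19: 0xEE = 11101110 → 3-byte char (#7). Advance 3.
Byte at offset 22: 0xF1 = 11110001 → 4-byte char (#8). Advance 4.
Byte at offset 26: 0xF0 = 11110000 → 4-byte char (#9). Advance 4.
Reached end at offset 30 after 9 code points.

9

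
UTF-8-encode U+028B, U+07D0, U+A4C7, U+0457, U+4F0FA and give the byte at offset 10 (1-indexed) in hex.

1-indexed offset 10 is 0-indexed offset 9.
U+028B → 2-byte form CA 8B at offsets 0–1.
U+07D0 → 2-byte form DF 90 at offsets 2–3.
U+A4C7 → 3-byte form EA 93 87 at offsets 4–6.
U+0457 → 2-byte form D1 97 at offsets 7–8.
U+4F0FA → 4-byte form F1 8F 83 BA at offsets 9–12.
Offset 9 falls in char 5's range; it's byte 1 of F1 8F 83 BA = 0xF1.

0xF1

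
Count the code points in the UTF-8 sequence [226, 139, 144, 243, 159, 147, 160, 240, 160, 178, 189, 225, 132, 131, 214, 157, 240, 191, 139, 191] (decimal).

6

Byte at offset 0: 0xE2 = 11100010 → 3-byte char (#1). Advance 3.
Byte at offset 3: 0xF3 = 11110011 → 4-byte char (#2). Advance 4.
Byte at offset 7: 0xF0 = 11110000 → 4-byte char (#3). Advance 4.
Byte at offset 11: 0xE1 = 11100001 → 3-byte char (#4). Advance 3.
Byte at offset 14: 0xD6 = 11010110 → 2-byte char (#5). Advance 2.
Byte at offset 16: 0xF0 = 11110000 → 4-byte char (#6). Advance 4.
Reached end at offset 20 after 6 code points.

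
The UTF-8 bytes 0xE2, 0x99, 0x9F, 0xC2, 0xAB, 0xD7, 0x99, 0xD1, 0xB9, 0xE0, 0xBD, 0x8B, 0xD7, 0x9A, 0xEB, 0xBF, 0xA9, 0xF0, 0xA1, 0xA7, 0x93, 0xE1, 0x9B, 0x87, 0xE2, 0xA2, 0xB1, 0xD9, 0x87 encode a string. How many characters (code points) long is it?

11

Byte at offset 0: 0xE2 = 11100010 → 3-byte char (#1). Advance 3.
Byte at offset 3: 0xC2 = 11000010 → 2-byte char (#2). Advance 2.
Byte at offset 5: 0xD7 = 11010111 → 2-byte char (#3). Advance 2.
Byte at offset 7: 0xD1 = 11010001 → 2-byte char (#4). Advance 2.
Byte at offset 9: 0xE0 = 11100000 → 3-byte char (#5). Advance 3.
Byte at offset 12: 0xD7 = 11010111 → 2-byte char (#6). Advance 2.
Byte at offset 14: 0xEB = 11101011 → 3-byte char (#7). Advance 3.
Byte at offset 17: 0xF0 = 11110000 → 4-byte char (#8). Advance 4.
Byte at offset 21: 0xE1 = 11100001 → 3-byte char (#9). Advance 3.
Byte at offset 24: 0xE2 = 11100010 → 3-byte char (#10). Advance 3.
Byte at offset 27: 0xD9 = 11011001 → 2-byte char (#11). Advance 2.
Reached end at offset 29 after 11 code points.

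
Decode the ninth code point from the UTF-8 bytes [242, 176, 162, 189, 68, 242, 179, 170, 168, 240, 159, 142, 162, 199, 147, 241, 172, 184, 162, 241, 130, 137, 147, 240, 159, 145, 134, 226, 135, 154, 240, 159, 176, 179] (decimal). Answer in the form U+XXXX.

Offset 0: leading byte 0xF2 = 11110010 → 4-byte char #1 = F2 B0 A2 BD.
Offset 4: leading byte 0x44 = 01000100 → 1-byte char #2 = 44.
Offset 5: leading byte 0xF2 = 11110010 → 4-byte char #3 = F2 B3 AA A8.
Offset 9: leading byte 0xF0 = 11110000 → 4-byte char #4 = F0 9F 8E A2.
Offset 13: leading byte 0xC7 = 11000111 → 2-byte char #5 = C7 93.
Offset 15: leading byte 0xF1 = 11110001 → 4-byte char #6 = F1 AC B8 A2.
Offset 19: leading byte 0xF1 = 11110001 → 4-byte char #7 = F1 82 89 93.
Offset 23: leading byte 0xF0 = 11110000 → 4-byte char #8 = F0 9F 91 86.
Offset 27: leading byte 0xE2 = 11100010 → 3-byte char #9 = E2 87 9A.
Leading byte 0xE2 = 11100010 matches 1110xxxx → 3-byte sequence.
Byte 1: 0xE2 = 11100010, payload 0010 (4 bits).
Byte 2: 0x87 = 10000111 (10xxxxxx ✓), payload 000111.
Byte 3: 0x9A = 10011010 (10xxxxxx ✓), payload 011010.
Concatenate: 0010000111011010 = 0x21DA (16 bits → U+21DA).

U+21DA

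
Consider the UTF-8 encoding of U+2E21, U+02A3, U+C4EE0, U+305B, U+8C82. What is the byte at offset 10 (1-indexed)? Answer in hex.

0xE3

1-indexed offset 10 is 0-indexed offset 9.
U+2E21 → 3-byte form E2 B8 A1 at offsets 0–2.
U+02A3 → 2-byte form CA A3 at offsets 3–4.
U+C4EE0 → 4-byte form F3 84 BB A0 at offsets 5–8.
U+305B → 3-byte form E3 81 9B at offsets 9–11.
Offset 9 falls in char 4's range; it's byte 1 of E3 81 9B = 0xE3.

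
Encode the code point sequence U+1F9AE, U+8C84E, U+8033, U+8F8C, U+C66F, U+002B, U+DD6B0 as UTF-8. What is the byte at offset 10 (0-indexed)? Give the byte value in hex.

U+1F9AE → 4-byte form F0 9F A6 AE at offsets 0–3.
U+8C84E → 4-byte form F2 8C A1 8E at offsets 4–7.
U+8033 → 3-byte form E8 80 B3 at offsets 8–10.
Offset 10 falls in char 3's range; it's byte 3 of E8 80 B3 = 0xB3.

0xB3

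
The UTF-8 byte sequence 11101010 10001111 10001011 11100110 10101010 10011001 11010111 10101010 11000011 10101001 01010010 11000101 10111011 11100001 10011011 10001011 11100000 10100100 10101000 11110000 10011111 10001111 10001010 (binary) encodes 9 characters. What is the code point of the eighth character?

U+0928

Offset 0: leading byte 0xEA = 11101010 → 3-byte char #1 = EA 8F 8B.
Offset 3: leading byte 0xE6 = 11100110 → 3-byte char #2 = E6 AA 99.
Offset 6: leading byte 0xD7 = 11010111 → 2-byte char #3 = D7 AA.
Offset 8: leading byte 0xC3 = 11000011 → 2-byte char #4 = C3 A9.
Offset 10: leading byte 0x52 = 01010010 → 1-byte char #5 = 52.
Offset 11: leading byte 0xC5 = 11000101 → 2-byte char #6 = C5 BB.
Offset 13: leading byte 0xE1 = 11100001 → 3-byte char #7 = E1 9B 8B.
Offset 16: leading byte 0xE0 = 11100000 → 3-byte char #8 = E0 A4 A8.
Leading byte 0xE0 = 11100000 matches 1110xxxx → 3-byte sequence.
Byte 1: 0xE0 = 11100000, payload 0000 (4 bits).
Byte 2: 0xA4 = 10100100 (10xxxxxx ✓), payload 100100.
Byte 3: 0xA8 = 10101000 (10xxxxxx ✓), payload 101000.
Concatenate: 0000100100101000 = 0x928 (16 bits → U+0928).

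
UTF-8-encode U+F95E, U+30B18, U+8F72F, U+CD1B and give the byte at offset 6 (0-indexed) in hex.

0x98

U+F95E → 3-byte form EF A5 9E at offsets 0–2.
U+30B18 → 4-byte form F0 B0 AC 98 at offsets 3–6.
Offset 6 falls in char 2's range; it's byte 4 of F0 B0 AC 98 = 0x98.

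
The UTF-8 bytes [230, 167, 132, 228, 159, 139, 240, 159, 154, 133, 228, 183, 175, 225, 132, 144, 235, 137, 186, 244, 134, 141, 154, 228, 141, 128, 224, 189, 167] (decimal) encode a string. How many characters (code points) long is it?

Byte at offset 0: 0xE6 = 11100110 → 3-byte char (#1). Advance 3.
Byte at offset 3: 0xE4 = 11100100 → 3-byte char (#2). Advance 3.
Byte at offset 6: 0xF0 = 11110000 → 4-byte char (#3). Advance 4.
Byte at offset 10: 0xE4 = 11100100 → 3-byte char (#4). Advance 3.
Byte at offset 13: 0xE1 = 11100001 → 3-byte char (#5). Advance 3.
Byte at offset 16: 0xEB = 11101011 → 3-byte char (#6). Advance 3.
Byte at offset 19: 0xF4 = 11110100 → 4-byte char (#7). Advance 4.
Byte at offset 23: 0xE4 = 11100100 → 3-byte char (#8). Advance 3.
Byte at offset 26: 0xE0 = 11100000 → 3-byte char (#9). Advance 3.
Reached end at offset 29 after 9 code points.

9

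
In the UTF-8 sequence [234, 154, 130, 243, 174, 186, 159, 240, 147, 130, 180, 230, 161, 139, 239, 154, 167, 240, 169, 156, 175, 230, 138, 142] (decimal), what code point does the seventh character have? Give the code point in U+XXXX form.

U+628E

Offset 0: leading byte 0xEA = 11101010 → 3-byte char #1 = EA 9A 82.
Offset 3: leading byte 0xF3 = 11110011 → 4-byte char #2 = F3 AE BA 9F.
Offset 7: leading byte 0xF0 = 11110000 → 4-byte char #3 = F0 93 82 B4.
Offset 11: leading byte 0xE6 = 11100110 → 3-byte char #4 = E6 A1 8B.
Offset 14: leading byte 0xEF = 11101111 → 3-byte char #5 = EF 9A A7.
Offset 17: leading byte 0xF0 = 11110000 → 4-byte char #6 = F0 A9 9C AF.
Offset 21: leading byte 0xE6 = 11100110 → 3-byte char #7 = E6 8A 8E.
Leading byte 0xE6 = 11100110 matches 1110xxxx → 3-byte sequence.
Byte 1: 0xE6 = 11100110, payload 0110 (4 bits).
Byte 2: 0x8A = 10001010 (10xxxxxx ✓), payload 001010.
Byte 3: 0x8E = 10001110 (10xxxxxx ✓), payload 001110.
Concatenate: 0110001010001110 = 0x628E (16 bits → U+628E).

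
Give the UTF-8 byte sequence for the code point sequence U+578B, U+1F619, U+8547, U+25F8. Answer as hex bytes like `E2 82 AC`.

E5 9E 8B F0 9F 98 99 E8 95 87 E2 97 B8

U+578B: 3-byte form → E5 9E 8B.
U+1F619: 4-byte form → F0 9F 98 99.
U+8547: 3-byte form → E8 95 87.
U+25F8: 3-byte form → E2 97 B8.
Concatenated (13 bytes): E5 9E 8B F0 9F 98 99 E8 95 87 E2 97 B8.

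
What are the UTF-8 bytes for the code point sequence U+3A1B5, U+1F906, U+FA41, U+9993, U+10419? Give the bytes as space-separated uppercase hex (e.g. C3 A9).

F0 BA 86 B5 F0 9F A4 86 EF A9 81 E9 A6 93 F0 90 90 99

U+3A1B5: 4-byte form → F0 BA 86 B5.
U+1F906: 4-byte form → F0 9F A4 86.
U+FA41: 3-byte form → EF A9 81.
U+9993: 3-byte form → E9 A6 93.
U+10419: 4-byte form → F0 90 90 99.
Concatenated (18 bytes): F0 BA 86 B5 F0 9F A4 86 EF A9 81 E9 A6 93 F0 90 90 99.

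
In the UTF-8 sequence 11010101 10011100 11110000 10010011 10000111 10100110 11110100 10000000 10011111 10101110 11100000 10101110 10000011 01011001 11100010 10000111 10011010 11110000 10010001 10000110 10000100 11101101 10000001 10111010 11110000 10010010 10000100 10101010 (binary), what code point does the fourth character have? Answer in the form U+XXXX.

Offset 0: leading byte 0xD5 = 11010101 → 2-byte char #1 = D5 9C.
Offset 2: leading byte 0xF0 = 11110000 → 4-byte char #2 = F0 93 87 A6.
Offset 6: leading byte 0xF4 = 11110100 → 4-byte char #3 = F4 80 9F AE.
Offset 10: leading byte 0xE0 = 11100000 → 3-byte char #4 = E0 AE 83.
Leading byte 0xE0 = 11100000 matches 1110xxxx → 3-byte sequence.
Byte 1: 0xE0 = 11100000, payload 0000 (4 bits).
Byte 2: 0xAE = 10101110 (10xxxxxx ✓), payload 101110.
Byte 3: 0x83 = 10000011 (10xxxxxx ✓), payload 000011.
Concatenate: 0000101110000011 = 0xB83 (16 bits → U+0B83).

U+0B83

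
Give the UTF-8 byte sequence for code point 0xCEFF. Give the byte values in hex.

EC BB BF

U+CEFF = 0xCEFF = 52991 decimal. In range U+0800–U+FFFF → 3-byte form: 1110xxxx 10xxxxxx 10xxxxxx.
Binary (16 bits): 1100111011111111.
Split 4+6+6: 1100 | 111011 | 111111.
Byte 1: 11101100 = 0xEC.
Byte 2: 10111011 = 0xBB.
Byte 3: 10111111 = 0xBF.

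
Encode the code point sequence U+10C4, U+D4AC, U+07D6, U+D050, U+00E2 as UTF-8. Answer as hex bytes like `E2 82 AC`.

U+10C4: 3-byte form → E1 83 84.
U+D4AC: 3-byte form → ED 92 AC.
U+07D6: 2-byte form → DF 96.
U+D050: 3-byte form → ED 81 90.
U+00E2: 2-byte form → C3 A2.
Concatenated (13 bytes): E1 83 84 ED 92 AC DF 96 ED 81 90 C3 A2.

E1 83 84 ED 92 AC DF 96 ED 81 90 C3 A2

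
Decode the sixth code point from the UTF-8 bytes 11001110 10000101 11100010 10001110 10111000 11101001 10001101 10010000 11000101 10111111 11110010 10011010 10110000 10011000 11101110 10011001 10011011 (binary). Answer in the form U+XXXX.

U+E65B

Offset 0: leading byte 0xCE = 11001110 → 2-byte char #1 = CE 85.
Offset 2: leading byte 0xE2 = 11100010 → 3-byte char #2 = E2 8E B8.
Offset 5: leading byte 0xE9 = 11101001 → 3-byte char #3 = E9 8D 90.
Offset 8: leading byte 0xC5 = 11000101 → 2-byte char #4 = C5 BF.
Offset 10: leading byte 0xF2 = 11110010 → 4-byte char #5 = F2 9A B0 98.
Offset 14: leading byte 0xEE = 11101110 → 3-byte char #6 = EE 99 9B.
Leading byte 0xEE = 11101110 matches 1110xxxx → 3-byte sequence.
Byte 1: 0xEE = 11101110, payload 1110 (4 bits).
Byte 2: 0x99 = 10011001 (10xxxxxx ✓), payload 011001.
Byte 3: 0x9B = 10011011 (10xxxxxx ✓), payload 011011.
Concatenate: 1110011001011011 = 0xE65B (16 bits → U+E65B).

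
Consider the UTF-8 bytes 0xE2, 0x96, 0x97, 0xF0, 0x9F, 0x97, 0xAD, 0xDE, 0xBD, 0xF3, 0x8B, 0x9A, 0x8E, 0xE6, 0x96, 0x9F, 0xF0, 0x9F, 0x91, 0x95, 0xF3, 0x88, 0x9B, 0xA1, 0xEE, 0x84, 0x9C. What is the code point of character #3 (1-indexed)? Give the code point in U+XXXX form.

U+07BD

Offset 0: leading byte 0xE2 = 11100010 → 3-byte char #1 = E2 96 97.
Offset 3: leading byte 0xF0 = 11110000 → 4-byte char #2 = F0 9F 97 AD.
Offset 7: leading byte 0xDE = 11011110 → 2-byte char #3 = DE BD.
Leading byte 0xDE = 11011110 matches 110xxxxx → 2-byte sequence.
Byte 1: 0xDE = 11011110, payload 11110 (5 bits).
Byte 2: 0xBD = 10111101 (10xxxxxx ✓), payload 111101.
Concatenate: 11110111101 = 0x7BD (11 bits → U+07BD).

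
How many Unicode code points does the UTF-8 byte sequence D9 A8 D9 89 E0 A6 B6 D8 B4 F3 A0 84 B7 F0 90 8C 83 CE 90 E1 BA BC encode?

8

Byte at offset 0: 0xD9 = 11011001 → 2-byte char (#1). Advance 2.
Byte at offset 2: 0xD9 = 11011001 → 2-byte char (#2). Advance 2.
Byte at offset 4: 0xE0 = 11100000 → 3-byte char (#3). Advance 3.
Byte at offset 7: 0xD8 = 11011000 → 2-byte char (#4). Advance 2.
Byte at offset 9: 0xF3 = 11110011 → 4-byte char (#5). Advance 4.
Byte at offset 13: 0xF0 = 11110000 → 4-byte char (#6). Advance 4.
Byte at offset 17: 0xCE = 11001110 → 2-byte char (#7). Advance 2.
Byte at offset 19: 0xE1 = 11100001 → 3-byte char (#8). Advance 3.
Reached end at offset 22 after 8 code points.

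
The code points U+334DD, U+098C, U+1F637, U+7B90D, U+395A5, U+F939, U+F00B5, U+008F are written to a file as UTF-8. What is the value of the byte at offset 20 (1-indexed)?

1-indexed offset 20 is 0-indexed offset 19.
U+334DD → 4-byte form F0 B3 93 9D at offsets 0–3.
U+098C → 3-byte form E0 A6 8C at offsets 4–6.
U+1F637 → 4-byte form F0 9F 98 B7 at offsets 7–10.
U+7B90D → 4-byte form F1 BB A4 8D at offsets 11–14.
U+395A5 → 4-byte form F0 B9 96 A5 at offsets 15–18.
U+F939 → 3-byte form EF A4 B9 at offsets 19–21.
Offset 19 falls in char 6's range; it's byte 1 of EF A4 B9 = 0xEF.

0xEF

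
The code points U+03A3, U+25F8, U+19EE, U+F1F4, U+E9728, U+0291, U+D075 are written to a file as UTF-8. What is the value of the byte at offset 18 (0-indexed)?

U+03A3 → 2-byte form CE A3 at offsets 0–1.
U+25F8 → 3-byte form E2 97 B8 at offsets 2–4.
U+19EE → 3-byte form E1 A7 AE at offsets 5–7.
U+F1F4 → 3-byte form EF 87 B4 at offsets 8–10.
U+E9728 → 4-byte form F3 A9 9C A8 at offsets 11–14.
U+0291 → 2-byte form CA 91 at offsets 15–16.
U+D075 → 3-byte form ED 81 B5 at offsets 17–19.
Offset 18 falls in char 7's range; it's byte 2 of ED 81 B5 = 0x81.

0x81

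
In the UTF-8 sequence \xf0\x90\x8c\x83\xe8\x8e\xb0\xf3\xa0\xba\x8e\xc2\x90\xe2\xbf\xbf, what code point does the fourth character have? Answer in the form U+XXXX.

Offset 0: leading byte 0xF0 = 11110000 → 4-byte char #1 = F0 90 8C 83.
Offset 4: leading byte 0xE8 = 11101000 → 3-byte char #2 = E8 8E B0.
Offset 7: leading byte 0xF3 = 11110011 → 4-byte char #3 = F3 A0 BA 8E.
Offset 11: leading byte 0xC2 = 11000010 → 2-byte char #4 = C2 90.
Leading byte 0xC2 = 11000010 matches 110xxxxx → 2-byte sequence.
Byte 1: 0xC2 = 11000010, payload 00010 (5 bits).
Byte 2: 0x90 = 10010000 (10xxxxxx ✓), payload 010000.
Concatenate: 00010010000 = 0x90 (11 bits → U+0090).

U+0090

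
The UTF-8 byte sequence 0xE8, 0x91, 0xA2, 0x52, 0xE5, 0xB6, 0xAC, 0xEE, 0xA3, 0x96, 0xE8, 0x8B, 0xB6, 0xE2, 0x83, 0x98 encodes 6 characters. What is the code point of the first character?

Offset 0: leading byte 0xE8 = 11101000 → 3-byte char #1 = E8 91 A2.
Leading byte 0xE8 = 11101000 matches 1110xxxx → 3-byte sequence.
Byte 1: 0xE8 = 11101000, payload 1000 (4 bits).
Byte 2: 0x91 = 10010001 (10xxxxxx ✓), payload 010001.
Byte 3: 0xA2 = 10100010 (10xxxxxx ✓), payload 100010.
Concatenate: 1000010001100010 = 0x8462 (16 bits → U+8462).

U+8462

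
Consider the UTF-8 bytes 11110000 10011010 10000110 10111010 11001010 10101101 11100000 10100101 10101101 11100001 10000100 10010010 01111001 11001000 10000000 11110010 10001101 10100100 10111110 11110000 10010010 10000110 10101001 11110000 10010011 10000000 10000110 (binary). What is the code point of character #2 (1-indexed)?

Offset 0: leading byte 0xF0 = 11110000 → 4-byte char #1 = F0 9A 86 BA.
Offset 4: leading byte 0xCA = 11001010 → 2-byte char #2 = CA AD.
Leading byte 0xCA = 11001010 matches 110xxxxx → 2-byte sequence.
Byte 1: 0xCA = 11001010, payload 01010 (5 bits).
Byte 2: 0xAD = 10101101 (10xxxxxx ✓), payload 101101.
Concatenate: 01010101101 = 0x2AD (11 bits → U+02AD).

U+02AD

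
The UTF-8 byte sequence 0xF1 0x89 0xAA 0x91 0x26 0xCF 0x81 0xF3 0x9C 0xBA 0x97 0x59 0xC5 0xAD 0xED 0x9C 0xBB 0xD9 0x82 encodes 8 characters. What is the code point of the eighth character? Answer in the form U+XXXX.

Offset 0: leading byte 0xF1 = 11110001 → 4-byte char #1 = F1 89 AA 91.
Offset 4: leading byte 0x26 = 00100110 → 1-byte char #2 = 26.
Offset 5: leading byte 0xCF = 11001111 → 2-byte char #3 = CF 81.
Offset 7: leading byte 0xF3 = 11110011 → 4-byte char #4 = F3 9C BA 97.
Offset 11: leading byte 0x59 = 01011001 → 1-byte char #5 = 59.
Offset 12: leading byte 0xC5 = 11000101 → 2-byte char #6 = C5 AD.
Offset 14: leading byte 0xED = 11101101 → 3-byte char #7 = ED 9C BB.
Offset 17: leading byte 0xD9 = 11011001 → 2-byte char #8 = D9 82.
Leading byte 0xD9 = 11011001 matches 110xxxxx → 2-byte sequence.
Byte 1: 0xD9 = 11011001, payload 11001 (5 bits).
Byte 2: 0x82 = 10000010 (10xxxxxx ✓), payload 000010.
Concatenate: 11001000010 = 0x642 (11 bits → U+0642).

U+0642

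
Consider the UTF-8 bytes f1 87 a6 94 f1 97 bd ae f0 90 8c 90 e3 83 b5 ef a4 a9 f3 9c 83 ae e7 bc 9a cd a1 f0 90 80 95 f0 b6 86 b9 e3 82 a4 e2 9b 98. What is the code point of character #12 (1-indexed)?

U+26D8

Offset 0: leading byte 0xF1 = 11110001 → 4-byte char #1 = F1 87 A6 94.
Offset 4: leading byte 0xF1 = 11110001 → 4-byte char #2 = F1 97 BD AE.
Offset 8: leading byte 0xF0 = 11110000 → 4-byte char #3 = F0 90 8C 90.
Offset 12: leading byte 0xE3 = 11100011 → 3-byte char #4 = E3 83 B5.
Offset 15: leading byte 0xEF = 11101111 → 3-byte char #5 = EF A4 A9.
Offset 18: leading byte 0xF3 = 11110011 → 4-byte char #6 = F3 9C 83 AE.
Offset 22: leading byte 0xE7 = 11100111 → 3-byte char #7 = E7 BC 9A.
Offset 25: leading byte 0xCD = 11001101 → 2-byte char #8 = CD A1.
Offset 27: leading byte 0xF0 = 11110000 → 4-byte char #9 = F0 90 80 95.
Offset 31: leading byte 0xF0 = 11110000 → 4-byte char #10 = F0 B6 86 B9.
Offset 35: leading byte 0xE3 = 11100011 → 3-byte char #11 = E3 82 A4.
Offset 38: leading byte 0xE2 = 11100010 → 3-byte char #12 = E2 9B 98.
Leading byte 0xE2 = 11100010 matches 1110xxxx → 3-byte sequence.
Byte 1: 0xE2 = 11100010, payload 0010 (4 bits).
Byte 2: 0x9B = 10011011 (10xxxxxx ✓), payload 011011.
Byte 3: 0x98 = 10011000 (10xxxxxx ✓), payload 011000.
Concatenate: 0010011011011000 = 0x26D8 (16 bits → U+26D8).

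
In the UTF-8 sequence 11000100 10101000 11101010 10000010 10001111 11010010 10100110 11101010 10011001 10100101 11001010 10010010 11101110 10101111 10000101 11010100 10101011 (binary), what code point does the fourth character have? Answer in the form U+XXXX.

Offset 0: leading byte 0xC4 = 11000100 → 2-byte char #1 = C4 A8.
Offset 2: leading byte 0xEA = 11101010 → 3-byte char #2 = EA 82 8F.
Offset 5: leading byte 0xD2 = 11010010 → 2-byte char #3 = D2 A6.
Offset 7: leading byte 0xEA = 11101010 → 3-byte char #4 = EA 99 A5.
Leading byte 0xEA = 11101010 matches 1110xxxx → 3-byte sequence.
Byte 1: 0xEA = 11101010, payload 1010 (4 bits).
Byte 2: 0x99 = 10011001 (10xxxxxx ✓), payload 011001.
Byte 3: 0xA5 = 10100101 (10xxxxxx ✓), payload 100101.
Concatenate: 1010011001100101 = 0xA665 (16 bits → U+A665).

U+A665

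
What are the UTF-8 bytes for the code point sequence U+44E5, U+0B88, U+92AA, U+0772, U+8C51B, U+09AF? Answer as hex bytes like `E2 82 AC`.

U+44E5: 3-byte form → E4 93 A5.
U+0B88: 3-byte form → E0 AE 88.
U+92AA: 3-byte form → E9 8A AA.
U+0772: 2-byte form → DD B2.
U+8C51B: 4-byte form → F2 8C 94 9B.
U+09AF: 3-byte form → E0 A6 AF.
Concatenated (18 bytes): E4 93 A5 E0 AE 88 E9 8A AA DD B2 F2 8C 94 9B E0 A6 AF.

E4 93 A5 E0 AE 88 E9 8A AA DD B2 F2 8C 94 9B E0 A6 AF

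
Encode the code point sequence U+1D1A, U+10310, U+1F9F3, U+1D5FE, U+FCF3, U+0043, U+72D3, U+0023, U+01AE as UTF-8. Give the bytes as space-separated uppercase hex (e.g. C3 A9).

U+1D1A: 3-byte form → E1 B4 9A.
U+10310: 4-byte form → F0 90 8C 90.
U+1F9F3: 4-byte form → F0 9F A7 B3.
U+1D5FE: 4-byte form → F0 9D 97 BE.
U+FCF3: 3-byte form → EF B3 B3.
U+0043: 1-byte form → 43.
U+72D3: 3-byte form → E7 8B 93.
U+0023: 1-byte form → 23.
U+01AE: 2-byte form → C6 AE.
Concatenated (25 bytes): E1 B4 9A F0 90 8C 90 F0 9F A7 B3 F0 9D 97 BE EF B3 B3 43 E7 8B 93 23 C6 AE.

E1 B4 9A F0 90 8C 90 F0 9F A7 B3 F0 9D 97 BE EF B3 B3 43 E7 8B 93 23 C6 AE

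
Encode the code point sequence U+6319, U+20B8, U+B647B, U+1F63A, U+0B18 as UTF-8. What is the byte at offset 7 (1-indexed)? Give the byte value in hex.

1-indexed offset 7 is 0-indexed offset 6.
U+6319 → 3-byte form E6 8C 99 at offsets 0–2.
U+20B8 → 3-byte form E2 82 B8 at offsets 3–5.
U+B647B → 4-byte form F2 B6 91 BB at offsets 6–9.
Offset 6 falls in char 3's range; it's byte 1 of F2 B6 91 BB = 0xF2.

0xF2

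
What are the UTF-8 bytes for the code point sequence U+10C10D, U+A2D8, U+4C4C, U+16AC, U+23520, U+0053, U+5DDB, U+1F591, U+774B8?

F4 8C 84 8D EA 8B 98 E4 B1 8C E1 9A AC F0 A3 94 A0 53 E5 B7 9B F0 9F 96 91 F1 B7 92 B8

U+10C10D: 4-byte form → F4 8C 84 8D.
U+A2D8: 3-byte form → EA 8B 98.
U+4C4C: 3-byte form → E4 B1 8C.
U+16AC: 3-byte form → E1 9A AC.
U+23520: 4-byte form → F0 A3 94 A0.
U+0053: 1-byte form → 53.
U+5DDB: 3-byte form → E5 B7 9B.
U+1F591: 4-byte form → F0 9F 96 91.
U+774B8: 4-byte form → F1 B7 92 B8.
Concatenated (29 bytes): F4 8C 84 8D EA 8B 98 E4 B1 8C E1 9A AC F0 A3 94 A0 53 E5 B7 9B F0 9F 96 91 F1 B7 92 B8.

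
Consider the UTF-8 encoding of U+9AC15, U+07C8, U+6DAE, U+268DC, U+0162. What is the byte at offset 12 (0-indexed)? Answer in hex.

0x9C

U+9AC15 → 4-byte form F2 9A B0 95 at offsets 0–3.
U+07C8 → 2-byte form DF 88 at offsets 4–5.
U+6DAE → 3-byte form E6 B6 AE at offsets 6–8.
U+268DC → 4-byte form F0 A6 A3 9C at offsets 9–12.
Offset 12 falls in char 4's range; it's byte 4 of F0 A6 A3 9C = 0x9C.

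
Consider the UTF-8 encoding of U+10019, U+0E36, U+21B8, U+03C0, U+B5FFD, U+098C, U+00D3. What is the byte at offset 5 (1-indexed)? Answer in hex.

1-indexed offset 5 is 0-indexed offset 4.
U+10019 → 4-byte form F0 90 80 99 at offsets 0–3.
U+0E36 → 3-byte form E0 B8 B6 at offsets 4–6.
Offset 4 falls in char 2's range; it's byte 1 of E0 B8 B6 = 0xE0.

0xE0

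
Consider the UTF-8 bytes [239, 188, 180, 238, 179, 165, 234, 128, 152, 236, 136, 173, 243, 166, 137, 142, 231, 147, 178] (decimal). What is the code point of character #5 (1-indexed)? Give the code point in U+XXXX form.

Offset 0: leading byte 0xEF = 11101111 → 3-byte char #1 = EF BC B4.
Offset 3: leading byte 0xEE = 11101110 → 3-byte char #2 = EE B3 A5.
Offset 6: leading byte 0xEA = 11101010 → 3-byte char #3 = EA 80 98.
Offset 9: leading byte 0xEC = 11101100 → 3-byte char #4 = EC 88 AD.
Offset 12: leading byte 0xF3 = 11110011 → 4-byte char #5 = F3 A6 89 8E.
Leading byte 0xF3 = 11110011 matches 11110xxx → 4-byte sequence.
Byte 1: 0xF3 = 11110011, payload 011 (3 bits).
Byte 2: 0xA6 = 10100110 (10xxxxxx ✓), payload 100110.
Byte 3: 0x89 = 10001001 (10xxxxxx ✓), payload 001001.
Byte 4: 0x8E = 10001110 (10xxxxxx ✓), payload 001110.
Concatenate: 011100110001001001110 = 0xE624E (21 bits → U+E624E).

U+E624E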